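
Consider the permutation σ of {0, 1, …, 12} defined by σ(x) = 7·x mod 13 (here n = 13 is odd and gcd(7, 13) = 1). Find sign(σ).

-1

Orbit of 12 under x↦7x: [12, 6, 3, 8, 4, 2, 1]… (length divides ord_13(7)).
The orbit structure of x ↦ 7x mod 13: 2 orbits of sizes [12, 1].
Σ(ℓ_i−1) = 13−2 = 11; sign = (−1)^11 = -1.
Via Zolotarev, sign(π_{7}) = (7|13) = -1.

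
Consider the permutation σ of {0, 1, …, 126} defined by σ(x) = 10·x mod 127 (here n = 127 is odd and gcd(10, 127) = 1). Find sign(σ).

-1

Trace 61: π^k(61) = [61, 102, 4, 40, 19, 63, 122] for k=0..6.
Cycle lengths of π_10 on ℤ/127ℤ: [42, 42, 42, 1]; 4 cycles in total.
4 cycles on 127: each ℓ→(−1)^(ℓ−1), product (−1)^123 = -1.
The Jacobi symbol (10|127) = -1 (Zolotarev) agrees.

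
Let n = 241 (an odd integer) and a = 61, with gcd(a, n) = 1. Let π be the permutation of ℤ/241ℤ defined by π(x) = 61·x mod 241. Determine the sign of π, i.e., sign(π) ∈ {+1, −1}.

Trace 106: π^k(106) = [106, 200, 150, 233, 235, 116, 87] for k=0..6.
7 cycles of lengths [40, 40, 40, 40, 40, 40, 1].
Σ(ℓ_i−1) = 241−7 = 234; sign = (−1)^234 = +1.
Check: (61/241) = +1 by Zolotarev.

+1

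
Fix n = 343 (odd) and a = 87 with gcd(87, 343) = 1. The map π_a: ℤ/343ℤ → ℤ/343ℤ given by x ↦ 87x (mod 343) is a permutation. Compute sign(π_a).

Start at x=212: 212 → 265 → 74 → 264 → 330 → 241 → 44 → … (one orbit).
π_87 has 4 disjoint cycles with lengths [294, 42, 6, 1] on {0,…,342}.
343 − 4 = 339 transpositions; sign(π) = (−1)^339 = -1.
The Jacobi symbol (87|343) = -1 (Zolotarev) agrees.

-1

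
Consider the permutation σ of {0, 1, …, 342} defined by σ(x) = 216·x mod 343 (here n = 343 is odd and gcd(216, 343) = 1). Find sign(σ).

Trace 337: π^k(337) = [337, 76, 295, 265, 302, 62, 15] for k=0..6.
π_216 has 10 disjoint cycles with lengths [98, 98, 98, 14, 14, 14, 2, 2, 2, 1] on {0,…,342}.
343 − 10 = 333 transpositions; sign(π) = (−1)^333 = -1.

-1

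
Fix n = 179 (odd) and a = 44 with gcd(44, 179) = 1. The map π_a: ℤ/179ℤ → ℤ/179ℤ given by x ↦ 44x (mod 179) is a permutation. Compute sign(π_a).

Start at x=4: 4 → 176 → 47 → 99 → 60 → 134 → 168 → … (one orbit).
2 cycles of lengths [178, 1].
sign(π) = (−1)^{n − #cycles} = (−1)^{179−2} = (−1)^177 = -1.
Zolotarev: (44|179) = -1, matching the cycle-count sign.

-1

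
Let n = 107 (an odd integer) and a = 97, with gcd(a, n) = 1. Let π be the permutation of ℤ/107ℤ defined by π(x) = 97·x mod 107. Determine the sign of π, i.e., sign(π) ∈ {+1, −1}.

Orbit of 10 under x↦97x: [10, 7, 37, 58, 62, 22, 101]… (length divides ord_107(97)).
Cycle type of π: 106 + 1; total 2 cycles.
sign(π) = (−1)^{n − #cycles} = (−1)^{107−2} = (−1)^105 = -1.

-1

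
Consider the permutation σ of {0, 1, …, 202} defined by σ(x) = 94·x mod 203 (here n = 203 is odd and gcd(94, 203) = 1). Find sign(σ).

-1

Trace 30: π^k(30) = [30, 181, 165, 82, 197, 45, 170] for k=0..6.
Decompose π into cycles: lengths [42, 42, 42, 42, 7, 7, 7, 7, 6, 1] (10 cycles, including the fixed point 0).
sign(π) = (−1)^{n − #cycles} = (−1)^{203−10} = (−1)^193 = -1.
The Jacobi symbol (94|203) = -1 (Zolotarev) agrees.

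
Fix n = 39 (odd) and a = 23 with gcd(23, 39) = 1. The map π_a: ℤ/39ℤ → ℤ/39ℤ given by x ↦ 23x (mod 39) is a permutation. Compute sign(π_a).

Orbit of 22 under x↦23x: [22, 38, 16, 17, 1, 23]… (length divides ord_39(23)).
Decompose π into cycles: lengths [6, 6, 6, 6, 6, 6, 2, 1] (8 cycles, including the fixed point 0).
8 cycles on 39: each ℓ→(−1)^(ℓ−1), product (−1)^31 = -1.
Zolotarev: (23|39) = -1, matching the cycle-count sign.

-1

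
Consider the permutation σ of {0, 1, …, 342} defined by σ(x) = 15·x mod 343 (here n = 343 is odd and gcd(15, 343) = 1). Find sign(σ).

Trace 225: π^k(225) = [225, 288, 204, 316, 281, 99, 113] for k=0..6.
π_15 has 19 disjoint cycles with lengths [49, 49, 49, 49, 49, 49, 7, 7, 7, 7, 7, 7, 1, 1, 1, 1, 1, 1, 1] on {0,…,342}.
n − c = 343 − 19 = 324; sign = (−1)^324 = +1.
Zolotarev: (15|343) = +1, matching the cycle-count sign.

+1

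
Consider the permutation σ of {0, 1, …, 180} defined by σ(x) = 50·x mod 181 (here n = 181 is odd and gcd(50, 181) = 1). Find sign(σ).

Start at x=67: 67 → 92 → 75 → 130 → 165 → 105 → 1 → … (one orbit).
π_50 has 2 disjoint cycles with lengths [180, 1] on {0,…,180}.
181 − 2 = 179 transpositions; sign(π) = (−1)^179 = -1.
Check: (50/181) = -1 by Zolotarev.

-1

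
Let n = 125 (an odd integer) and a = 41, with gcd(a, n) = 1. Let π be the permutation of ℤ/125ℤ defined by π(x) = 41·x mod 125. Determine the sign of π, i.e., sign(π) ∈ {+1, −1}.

Start at x=1: 1 → 41 → 56 → 46 → 11 → 76 → 116 → … (one orbit).
Cycle type of π: 25×4 + 5×4 + 1×5; total 13 cycles.
125 − 13 = 112 transpositions; sign(π) = (−1)^112 = +1.

+1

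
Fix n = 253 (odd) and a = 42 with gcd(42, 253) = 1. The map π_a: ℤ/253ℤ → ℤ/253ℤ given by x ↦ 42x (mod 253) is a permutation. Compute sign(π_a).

-1

Orbit of 4 under x↦42x: [4, 168, 225, 89, 196, 136, 146]… (length divides ord_253(42)).
6 cycles of lengths [110, 110, 22, 5, 5, 1].
Σ(ℓ_i−1) = 253−6 = 247; sign = (−1)^247 = -1.
Via Zolotarev, sign(π_{42}) = (42|253) = -1.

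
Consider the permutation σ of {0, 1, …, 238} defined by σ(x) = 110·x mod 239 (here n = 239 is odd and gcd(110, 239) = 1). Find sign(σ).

Orbit of 4 under x↦110x: [4, 201, 122, 36, 136, 142, 85]… (length divides ord_239(110)).
π_110 has 3 disjoint cycles with lengths [119, 119, 1] on {0,…,238}.
3 cycles on 239: each ℓ→(−1)^(ℓ−1), product (−1)^236 = +1.
The Jacobi symbol (110|239) = +1 (Zolotarev) agrees.

+1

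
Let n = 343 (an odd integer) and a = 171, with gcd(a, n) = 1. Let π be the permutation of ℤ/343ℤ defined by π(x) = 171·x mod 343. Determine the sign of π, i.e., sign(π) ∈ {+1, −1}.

-1

Trace 54: π^k(54) = [54, 316, 185, 79, 132, 277, 33] for k=0..6.
Decompose π into cycles: lengths [294, 42, 6, 1] (4 cycles, including the fixed point 0).
4 cycles on 343: each ℓ→(−1)^(ℓ−1), product (−1)^339 = -1.
Via Zolotarev, sign(π_{171}) = (171|343) = -1.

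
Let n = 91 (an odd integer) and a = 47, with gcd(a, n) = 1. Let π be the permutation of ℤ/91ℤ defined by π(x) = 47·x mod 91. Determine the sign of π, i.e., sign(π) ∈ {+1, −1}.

+1

Trace 51: π^k(51) = [51, 31, 1, 47, 25, 83, 79] for k=0..6.
Cycle lengths of π_47 on ℤ/91ℤ: [12, 12, 12, 12, 12, 12, 6, 4, 4, 4, 1]; 11 cycles in total.
sign(π) = (−1)^{n − #cycles} = (−1)^{91−11} = (−1)^80 = +1.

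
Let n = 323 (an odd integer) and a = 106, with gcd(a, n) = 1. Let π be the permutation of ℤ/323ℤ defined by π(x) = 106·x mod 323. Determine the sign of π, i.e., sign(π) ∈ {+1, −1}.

Start at x=239: 239 → 140 → 305 → 30 → 273 → 191 → 220 → … (one orbit).
Cycle type of π: 12×24 + 4×4 + 3×6 + 1; total 35 cycles.
Σ(ℓ_i−1) = 323−35 = 288; sign = (−1)^288 = +1.
The Jacobi symbol (106|323) = +1 (Zolotarev) agrees.

+1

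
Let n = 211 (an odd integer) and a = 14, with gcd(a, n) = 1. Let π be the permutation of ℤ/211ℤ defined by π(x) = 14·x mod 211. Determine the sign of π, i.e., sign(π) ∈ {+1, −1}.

Start at x=196: 196 → 1 → 14 → 196 (one orbit).
Cycle type of π: 3×70 + 1; total 71 cycles.
211 − 71 = 140 transpositions; sign(π) = (−1)^140 = +1.
Check: (14/211) = +1 by Zolotarev.

+1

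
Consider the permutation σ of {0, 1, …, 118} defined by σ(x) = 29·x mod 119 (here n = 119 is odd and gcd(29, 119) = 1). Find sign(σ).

-1

Start at x=113: 113 → 64 → 71 → 36 → 92 → 50 → 22 → … (one orbit).
14 cycles of lengths [16, 16, 16, 16, 16, 16, 16, 1, 1, 1, 1, 1, 1, 1].
14 cycles on 119: each ℓ→(−1)^(ℓ−1), product (−1)^105 = -1.
Zolotarev: (29|119) = -1, matching the cycle-count sign.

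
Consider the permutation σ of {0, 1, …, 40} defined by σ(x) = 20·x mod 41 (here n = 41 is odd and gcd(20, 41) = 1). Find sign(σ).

Start at x=37: 37 → 2 → 40 → 21 → 10 → 36 → 23 → … (one orbit).
Decompose π into cycles: lengths [20, 20, 1] (3 cycles, including the fixed point 0).
3 cycles on 41: each ℓ→(−1)^(ℓ−1), product (−1)^38 = +1.

+1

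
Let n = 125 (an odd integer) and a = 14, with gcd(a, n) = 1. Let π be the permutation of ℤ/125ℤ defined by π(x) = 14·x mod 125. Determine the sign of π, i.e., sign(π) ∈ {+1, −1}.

Start at x=94: 94 → 66 → 49 → 61 → 104 → 81 → 9 → … (one orbit).
Decompose π into cycles: lengths [50, 50, 10, 10, 2, 2, 1] (7 cycles, including the fixed point 0).
Σ(ℓ_i−1) = 125−7 = 118; sign = (−1)^118 = +1.
(14|125)_J = +1 (Zolotarev's lemma cross-check).

+1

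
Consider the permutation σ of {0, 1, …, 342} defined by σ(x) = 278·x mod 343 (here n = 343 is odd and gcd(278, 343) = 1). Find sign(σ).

Start at x=246: 246 → 131 → 60 → 216 → 23 → 220 → 106 → … (one orbit).
Cycle type of π: 294 + 42 + 6 + 1; total 4 cycles.
With 4 cycles on 343 points, sign = (−1)^{343−4} = -1.

-1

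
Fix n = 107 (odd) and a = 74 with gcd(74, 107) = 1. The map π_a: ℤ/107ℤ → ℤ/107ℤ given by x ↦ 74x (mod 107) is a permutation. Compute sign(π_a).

Orbit of 103 under x↦74x: [103, 25, 31, 47, 54, 37, 63]… (length divides ord_107(74)).
The orbit structure of x ↦ 74x mod 107: 2 orbits of sizes [106, 1].
2 cycles on 107: each ℓ→(−1)^(ℓ−1), product (−1)^105 = -1.
The Jacobi symbol (74|107) = -1 (Zolotarev) agrees.

-1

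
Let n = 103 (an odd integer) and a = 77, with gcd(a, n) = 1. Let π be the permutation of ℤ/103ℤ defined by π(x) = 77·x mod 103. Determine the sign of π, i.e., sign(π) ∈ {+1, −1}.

Trace 78: π^k(78) = [78, 32, 95, 2, 51, 13, 74] for k=0..6.
Decompose π into cycles: lengths [102, 1] (2 cycles, including the fixed point 0).
n − c = 103 − 2 = 101; sign = (−1)^101 = -1.
The Jacobi symbol (77|103) = -1 (Zolotarev) agrees.

-1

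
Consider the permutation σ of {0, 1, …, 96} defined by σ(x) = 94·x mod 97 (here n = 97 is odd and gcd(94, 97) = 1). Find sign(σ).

Orbit of 54 under x↦94x: [54, 32, 1, 94, 9, 70, 81]… (length divides ord_97(94)).
The orbit structure of x ↦ 94x mod 97: 3 orbits of sizes [48, 48, 1].
3 cycles on 97: each ℓ→(−1)^(ℓ−1), product (−1)^94 = +1.
The Jacobi symbol (94|97) = +1 (Zolotarev) agrees.

+1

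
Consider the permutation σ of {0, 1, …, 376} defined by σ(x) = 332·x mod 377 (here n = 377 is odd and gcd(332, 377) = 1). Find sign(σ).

-1

Start at x=122: 122 → 165 → 115 → 103 → 266 → 94 → 294 → … (one orbit).
Decompose π into cycles: lengths [84, 84, 84, 84, 14, 14, 12, 1] (8 cycles, including the fixed point 0).
8 cycles on 377: each ℓ→(−1)^(ℓ−1), product (−1)^369 = -1.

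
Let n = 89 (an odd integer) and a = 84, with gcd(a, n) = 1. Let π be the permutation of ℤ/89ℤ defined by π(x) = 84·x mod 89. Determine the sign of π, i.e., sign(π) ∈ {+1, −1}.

Trace 40: π^k(40) = [40, 67, 21, 73, 80, 45, 42] for k=0..6.
The orbit structure of x ↦ 84x mod 89: 3 orbits of sizes [44, 44, 1].
With 3 cycles on 89 points, sign = (−1)^{89−3} = +1.
The Jacobi symbol (84|89) = +1 (Zolotarev) agrees.

+1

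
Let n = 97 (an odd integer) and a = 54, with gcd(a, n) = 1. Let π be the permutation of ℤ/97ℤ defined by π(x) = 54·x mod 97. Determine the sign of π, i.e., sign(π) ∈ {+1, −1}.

Trace 62: π^k(62) = [62, 50, 81, 9, 1, 54, 6] for k=0..6.
The orbit structure of x ↦ 54x mod 97: 5 orbits of sizes [24, 24, 24, 24, 1].
Σ(ℓ_i−1) = 97−5 = 92; sign = (−1)^92 = +1.
Check: (54/97) = +1 by Zolotarev.

+1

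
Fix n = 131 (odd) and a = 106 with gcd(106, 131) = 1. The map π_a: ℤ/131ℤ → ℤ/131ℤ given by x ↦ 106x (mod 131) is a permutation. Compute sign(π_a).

Trace 63: π^k(63) = [63, 128, 75, 90, 108, 51, 35] for k=0..6.
2 cycles of lengths [130, 1].
sign(π) = (−1)^{n − #cycles} = (−1)^{131−2} = (−1)^129 = -1.

-1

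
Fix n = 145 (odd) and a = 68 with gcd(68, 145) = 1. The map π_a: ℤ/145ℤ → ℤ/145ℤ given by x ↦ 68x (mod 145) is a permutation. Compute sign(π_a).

+1

Start at x=36: 36 → 128 → 4 → 127 → 81 → 143 → 9 → … (one orbit).
Cycle type of π: 28×5 + 4 + 1; total 7 cycles.
sign(π) = (−1)^{n − #cycles} = (−1)^{145−7} = (−1)^138 = +1.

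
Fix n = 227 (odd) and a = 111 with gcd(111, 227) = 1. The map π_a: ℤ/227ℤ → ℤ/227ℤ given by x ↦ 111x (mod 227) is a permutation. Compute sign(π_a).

-1

Start at x=44: 44 → 117 → 48 → 107 → 73 → 158 → 59 → … (one orbit).
π_111 has 2 disjoint cycles with lengths [226, 1] on {0,…,226}.
Σ(ℓ_i−1) = 227−2 = 225; sign = (−1)^225 = -1.
(111|227)_J = -1 (Zolotarev's lemma cross-check).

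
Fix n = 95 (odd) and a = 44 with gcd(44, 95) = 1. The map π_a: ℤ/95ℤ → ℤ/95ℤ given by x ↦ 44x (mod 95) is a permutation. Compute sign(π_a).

Orbit of 54 under x↦44x: [54, 1, 44, 36, 64, 61, 24]… (length divides ord_95(44)).
Cycle lengths of π_44 on ℤ/95ℤ: [18, 18, 18, 18, 9, 9, 2, 2, 1]; 9 cycles in total.
Σ(ℓ_i−1) = 95−9 = 86; sign = (−1)^86 = +1.
Via Zolotarev, sign(π_{44}) = (44|95) = +1.

+1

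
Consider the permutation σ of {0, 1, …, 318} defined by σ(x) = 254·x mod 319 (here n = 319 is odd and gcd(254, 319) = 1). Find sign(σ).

Orbit of 67 under x↦254x: [67, 111, 122, 45, 265, 1, 254]… (length divides ord_319(254)).
Cycle lengths of π_254 on ℤ/319ℤ: [14, 14, 14, 14, 14, 14, 14, 14, 14, 14, 14, 14, 14, 14, 14, 14, 14, 14, 14, 14, 14, 14, 1, 1, 1, 1, 1, 1, 1, 1, 1, 1, 1]; 33 cycles in total.
sign(π) = (−1)^{n − #cycles} = (−1)^{319−33} = (−1)^286 = +1.
The Jacobi symbol (254|319) = +1 (Zolotarev) agrees.

+1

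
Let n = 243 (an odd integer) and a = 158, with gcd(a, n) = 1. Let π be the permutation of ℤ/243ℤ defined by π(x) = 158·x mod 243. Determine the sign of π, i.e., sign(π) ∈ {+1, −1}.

-1

Orbit of 76 under x↦158x: [76, 101, 163, 239, 97, 17, 13]… (length divides ord_243(158)).
Cycle lengths of π_158 on ℤ/243ℤ: [162, 54, 18, 6, 2, 1]; 6 cycles in total.
Σ(ℓ_i−1) = 243−6 = 237; sign = (−1)^237 = -1.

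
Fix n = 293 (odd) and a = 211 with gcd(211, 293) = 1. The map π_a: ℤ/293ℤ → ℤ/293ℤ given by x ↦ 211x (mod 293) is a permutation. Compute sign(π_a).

Trace 254: π^k(254) = [254, 268, 292, 82, 15, 235, 68] for k=0..6.
3 cycles of lengths [146, 146, 1].
293 − 3 = 290 transpositions; sign(π) = (−1)^290 = +1.
The Jacobi symbol (211|293) = +1 (Zolotarev) agrees.

+1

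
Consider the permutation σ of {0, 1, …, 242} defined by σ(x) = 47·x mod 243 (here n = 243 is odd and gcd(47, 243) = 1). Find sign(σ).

Trace 238: π^k(238) = [238, 8, 133, 176, 10, 227, 220] for k=0..6.
6 cycles of lengths [162, 54, 18, 6, 2, 1].
n − c = 243 − 6 = 237; sign = (−1)^237 = -1.
Via Zolotarev, sign(π_{47}) = (47|243) = -1.

-1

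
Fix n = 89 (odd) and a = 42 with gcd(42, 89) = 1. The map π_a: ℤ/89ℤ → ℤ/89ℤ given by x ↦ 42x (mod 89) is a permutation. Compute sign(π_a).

Orbit of 16 under x↦42x: [16, 49, 11, 17, 2, 84, 57]… (length divides ord_89(42)).
Cycle type of π: 44×2 + 1; total 3 cycles.
n − c = 89 − 3 = 86; sign = (−1)^86 = +1.

+1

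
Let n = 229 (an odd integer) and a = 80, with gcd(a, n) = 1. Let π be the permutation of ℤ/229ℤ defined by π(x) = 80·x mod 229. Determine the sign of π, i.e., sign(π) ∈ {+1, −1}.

Orbit of 71 under x↦80x: [71, 184, 64, 82, 148, 161, 56]… (length divides ord_229(80)).
3 cycles of lengths [114, 114, 1].
sign(π) = (−1)^{n − #cycles} = (−1)^{229−3} = (−1)^226 = +1.
Zolotarev: (80|229) = +1, matching the cycle-count sign.

+1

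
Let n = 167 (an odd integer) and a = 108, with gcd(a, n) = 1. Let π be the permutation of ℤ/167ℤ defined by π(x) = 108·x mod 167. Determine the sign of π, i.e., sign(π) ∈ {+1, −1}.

+1

Start at x=132: 132 → 61 → 75 → 84 → 54 → 154 → 99 → … (one orbit).
Decompose π into cycles: lengths [83, 83, 1] (3 cycles, including the fixed point 0).
With 3 cycles on 167 points, sign = (−1)^{167−3} = +1.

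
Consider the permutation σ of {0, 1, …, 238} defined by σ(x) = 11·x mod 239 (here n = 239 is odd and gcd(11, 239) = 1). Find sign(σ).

+1

Trace 88: π^k(88) = [88, 12, 132, 18, 198, 27, 58] for k=0..6.
Cycle lengths of π_11 on ℤ/239ℤ: [119, 119, 1]; 3 cycles in total.
n − c = 239 − 3 = 236; sign = (−1)^236 = +1.
(11|239)_J = +1 (Zolotarev's lemma cross-check).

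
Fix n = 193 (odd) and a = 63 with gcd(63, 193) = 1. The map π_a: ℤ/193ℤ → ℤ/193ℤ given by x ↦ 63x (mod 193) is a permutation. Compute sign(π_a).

Start at x=85: 85 → 144 → 1 → 63 → 109 → 112 → 108 → … (one orbit).
Cycle lengths of π_63 on ℤ/193ℤ: [12, 12, 12, 12, 12, 12, 12, 12, 12, 12, 12, 12, 12, 12, 12, 12, 1]; 17 cycles in total.
n − c = 193 − 17 = 176; sign = (−1)^176 = +1.
The Jacobi symbol (63|193) = +1 (Zolotarev) agrees.

+1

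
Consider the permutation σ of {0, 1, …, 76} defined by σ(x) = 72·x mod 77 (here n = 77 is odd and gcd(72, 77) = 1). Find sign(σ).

-1

Trace 4: π^k(4) = [4, 57, 23, 39, 36, 51, 53] for k=0..6.
6 cycles of lengths [30, 30, 10, 3, 3, 1].
77 − 6 = 71 transpositions; sign(π) = (−1)^71 = -1.
Via Zolotarev, sign(π_{72}) = (72|77) = -1.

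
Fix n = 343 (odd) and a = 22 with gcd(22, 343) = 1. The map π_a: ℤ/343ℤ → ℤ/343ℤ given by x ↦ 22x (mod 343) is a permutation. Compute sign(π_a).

+1

Orbit of 239 under x↦22x: [239, 113, 85, 155, 323, 246, 267]… (length divides ord_343(22)).
Cycle lengths of π_22 on ℤ/343ℤ: [49, 49, 49, 49, 49, 49, 7, 7, 7, 7, 7, 7, 1, 1, 1, 1, 1, 1, 1]; 19 cycles in total.
Σ(ℓ_i−1) = 343−19 = 324; sign = (−1)^324 = +1.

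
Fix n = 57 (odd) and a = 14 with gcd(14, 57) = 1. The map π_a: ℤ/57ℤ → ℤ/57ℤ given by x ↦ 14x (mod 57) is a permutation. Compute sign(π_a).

Orbit of 14 under x↦14x: [14, 25, 8, 55, 29, 7, 41]… (length divides ord_57(14)).
Cycle type of π: 18×3 + 2 + 1; total 5 cycles.
Σ(ℓ_i−1) = 57−5 = 52; sign = (−1)^52 = +1.
Via Zolotarev, sign(π_{14}) = (14|57) = +1.

+1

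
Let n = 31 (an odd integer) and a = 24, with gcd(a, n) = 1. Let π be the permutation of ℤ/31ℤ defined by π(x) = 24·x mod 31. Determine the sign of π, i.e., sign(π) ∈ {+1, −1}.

-1

Trace 16: π^k(16) = [16, 12, 9, 30, 7, 13, 2] for k=0..6.
Cycle lengths of π_24 on ℤ/31ℤ: [30, 1]; 2 cycles in total.
With 2 cycles on 31 points, sign = (−1)^{31−2} = -1.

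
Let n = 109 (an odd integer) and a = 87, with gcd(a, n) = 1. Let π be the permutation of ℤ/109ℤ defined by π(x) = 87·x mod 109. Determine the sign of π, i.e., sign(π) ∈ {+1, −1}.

Trace 82: π^k(82) = [82, 49, 12, 63, 31, 81, 71] for k=0..6.
3 cycles of lengths [54, 54, 1].
With 3 cycles on 109 points, sign = (−1)^{109−3} = +1.
The Jacobi symbol (87|109) = +1 (Zolotarev) agrees.

+1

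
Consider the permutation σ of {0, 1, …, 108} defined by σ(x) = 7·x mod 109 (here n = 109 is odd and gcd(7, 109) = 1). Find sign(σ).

+1

Start at x=35: 35 → 27 → 80 → 15 → 105 → 81 → 22 → … (one orbit).
Decompose π into cycles: lengths [27, 27, 27, 27, 1] (5 cycles, including the fixed point 0).
sign(π) = (−1)^{n − #cycles} = (−1)^{109−5} = (−1)^104 = +1.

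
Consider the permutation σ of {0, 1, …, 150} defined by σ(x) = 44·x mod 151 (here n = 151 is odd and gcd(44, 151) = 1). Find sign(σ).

+1

Orbit of 1 under x↦44x: [1, 44, 124, 20, 125, 64, 98]… (length divides ord_151(44)).
Decompose π into cycles: lengths [25, 25, 25, 25, 25, 25, 1] (7 cycles, including the fixed point 0).
With 7 cycles on 151 points, sign = (−1)^{151−7} = +1.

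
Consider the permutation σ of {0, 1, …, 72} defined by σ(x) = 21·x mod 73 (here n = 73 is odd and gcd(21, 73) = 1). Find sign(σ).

Trace 65: π^k(65) = [65, 51, 49, 7, 1, 21, 3] for k=0..6.
π_21 has 4 disjoint cycles with lengths [24, 24, 24, 1] on {0,…,72}.
sign(π) = (−1)^{n − #cycles} = (−1)^{73−4} = (−1)^69 = -1.
Via Zolotarev, sign(π_{21}) = (21|73) = -1.

-1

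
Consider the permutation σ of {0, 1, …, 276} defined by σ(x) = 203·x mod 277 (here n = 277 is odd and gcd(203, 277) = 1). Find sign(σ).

Orbit of 213 under x↦203x: [213, 27, 218, 211, 175, 69, 157]… (length divides ord_277(203)).
π_203 has 13 disjoint cycles with lengths [23, 23, 23, 23, 23, 23, 23, 23, 23, 23, 23, 23, 1] on {0,…,276}.
277 − 13 = 264 transpositions; sign(π) = (−1)^264 = +1.

+1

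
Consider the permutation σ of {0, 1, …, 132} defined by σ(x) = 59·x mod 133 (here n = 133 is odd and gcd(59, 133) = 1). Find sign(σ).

+1

Start at x=27: 27 → 130 → 89 → 64 → 52 → 9 → 132 → … (one orbit).
Cycle type of π: 18×7 + 6 + 1; total 9 cycles.
sign(π) = (−1)^{n − #cycles} = (−1)^{133−9} = (−1)^124 = +1.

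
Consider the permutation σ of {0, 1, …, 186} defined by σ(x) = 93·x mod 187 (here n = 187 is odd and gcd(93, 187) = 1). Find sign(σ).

+1

Orbit of 53 under x↦93x: [53, 67, 60, 157, 15, 86, 144]… (length divides ord_187(93)).
Cycle type of π: 40×4 + 8×2 + 5×2 + 1; total 9 cycles.
n − c = 187 − 9 = 178; sign = (−1)^178 = +1.
Check: (93/187) = +1 by Zolotarev.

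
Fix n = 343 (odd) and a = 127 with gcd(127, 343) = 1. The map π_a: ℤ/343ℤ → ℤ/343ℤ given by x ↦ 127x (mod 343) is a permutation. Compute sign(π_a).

Start at x=50: 50 → 176 → 57 → 36 → 113 → 288 → 218 → … (one orbit).
The orbit structure of x ↦ 127x mod 343: 19 orbits of sizes [49, 49, 49, 49, 49, 49, 7, 7, 7, 7, 7, 7, 1, 1, 1, 1, 1, 1, 1].
n − c = 343 − 19 = 324; sign = (−1)^324 = +1.

+1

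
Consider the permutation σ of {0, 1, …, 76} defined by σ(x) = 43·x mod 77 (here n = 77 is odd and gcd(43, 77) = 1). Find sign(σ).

-1

Trace 43: π^k(43) = [43, 1] for k=0..1.
Cycle lengths of π_43 on ℤ/77ℤ: [2, 2, 2, 2, 2, 2, 2, 2, 2, 2, 2, 2, 2, 2, 2, 2, 2, 2, 2, 2, 2, 2, 2, 2, 2, 2, 2, 2, 2, 2, 2, 2, 2, 2, 2, 1, 1, 1, 1, 1, 1, 1]; 42 cycles in total.
With 42 cycles on 77 points, sign = (−1)^{77−42} = -1.
Check: (43/77) = -1 by Zolotarev.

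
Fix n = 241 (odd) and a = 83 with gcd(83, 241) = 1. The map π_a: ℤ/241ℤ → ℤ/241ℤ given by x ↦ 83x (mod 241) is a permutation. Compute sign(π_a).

Trace 60: π^k(60) = [60, 160, 25, 147, 151, 1, 83] for k=0..6.
5 cycles of lengths [60, 60, 60, 60, 1].
Σ(ℓ_i−1) = 241−5 = 236; sign = (−1)^236 = +1.
(83|241)_J = +1 (Zolotarev's lemma cross-check).

+1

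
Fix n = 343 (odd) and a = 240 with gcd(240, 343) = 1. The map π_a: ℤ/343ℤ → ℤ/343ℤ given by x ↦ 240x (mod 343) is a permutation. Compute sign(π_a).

+1

Orbit of 92 under x↦240x: [92, 128, 193, 15, 170, 326, 36]… (length divides ord_343(240)).
Cycle lengths of π_240 on ℤ/343ℤ: [147, 147, 21, 21, 3, 3, 1]; 7 cycles in total.
7 cycles on 343: each ℓ→(−1)^(ℓ−1), product (−1)^336 = +1.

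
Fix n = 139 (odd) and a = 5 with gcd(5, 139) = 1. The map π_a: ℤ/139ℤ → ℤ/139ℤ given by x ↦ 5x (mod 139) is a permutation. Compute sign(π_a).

Orbit of 20 under x↦5x: [20, 100, 83, 137, 129, 89, 28]… (length divides ord_139(5)).
3 cycles of lengths [69, 69, 1].
139 − 3 = 136 transpositions; sign(π) = (−1)^136 = +1.

+1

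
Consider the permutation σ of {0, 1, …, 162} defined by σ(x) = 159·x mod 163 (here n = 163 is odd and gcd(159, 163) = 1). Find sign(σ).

Start at x=73: 73 → 34 → 27 → 55 → 106 → 65 → 66 → … (one orbit).
Cycle type of π: 162 + 1; total 2 cycles.
163 − 2 = 161 transpositions; sign(π) = (−1)^161 = -1.
Via Zolotarev, sign(π_{159}) = (159|163) = -1.

-1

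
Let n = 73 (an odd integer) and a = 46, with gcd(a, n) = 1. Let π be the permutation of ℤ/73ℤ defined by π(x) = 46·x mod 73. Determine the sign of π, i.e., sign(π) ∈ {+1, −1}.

Orbit of 1 under x↦46x: [1, 46, 72, 27]… (length divides ord_73(46)).
Cycle type of π: 4×18 + 1; total 19 cycles.
73 − 19 = 54 transpositions; sign(π) = (−1)^54 = +1.

+1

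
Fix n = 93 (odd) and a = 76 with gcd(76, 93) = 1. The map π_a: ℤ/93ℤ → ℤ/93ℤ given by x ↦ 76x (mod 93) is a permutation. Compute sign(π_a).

Orbit of 1 under x↦76x: [1, 76, 10, 16, 7, 67, 70]… (length divides ord_93(76)).
π_76 has 9 disjoint cycles with lengths [15, 15, 15, 15, 15, 15, 1, 1, 1] on {0,…,92}.
9 cycles on 93: each ℓ→(−1)^(ℓ−1), product (−1)^84 = +1.

+1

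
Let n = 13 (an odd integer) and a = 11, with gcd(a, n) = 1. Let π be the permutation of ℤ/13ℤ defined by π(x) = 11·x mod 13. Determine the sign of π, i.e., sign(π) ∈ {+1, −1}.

-1

Trace 12: π^k(12) = [12, 2, 9, 8, 10, 6, 1] for k=0..6.
Decompose π into cycles: lengths [12, 1] (2 cycles, including the fixed point 0).
sign(π) = (−1)^{n − #cycles} = (−1)^{13−2} = (−1)^11 = -1.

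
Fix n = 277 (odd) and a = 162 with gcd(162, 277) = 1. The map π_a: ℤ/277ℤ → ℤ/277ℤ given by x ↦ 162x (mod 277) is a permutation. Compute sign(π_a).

Trace 171: π^k(171) = [171, 2, 47, 135, 264, 110, 92] for k=0..6.
Decompose π into cycles: lengths [276, 1] (2 cycles, including the fixed point 0).
sign(π) = (−1)^{n − #cycles} = (−1)^{277−2} = (−1)^275 = -1.
Via Zolotarev, sign(π_{162}) = (162|277) = -1.

-1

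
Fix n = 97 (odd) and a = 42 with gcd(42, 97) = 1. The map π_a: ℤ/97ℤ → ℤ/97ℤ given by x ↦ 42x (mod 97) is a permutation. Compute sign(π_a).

Start at x=20: 20 → 64 → 69 → 85 → 78 → 75 → 46 → … (one orbit).
π_42 has 4 disjoint cycles with lengths [32, 32, 32, 1] on {0,…,96}.
n − c = 97 − 4 = 93; sign = (−1)^93 = -1.

-1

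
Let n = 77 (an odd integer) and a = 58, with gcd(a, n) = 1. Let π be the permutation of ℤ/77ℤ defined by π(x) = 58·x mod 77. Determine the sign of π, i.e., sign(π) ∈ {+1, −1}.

+1

Start at x=53: 53 → 71 → 37 → 67 → 36 → 9 → 60 → … (one orbit).
Cycle lengths of π_58 on ℤ/77ℤ: [15, 15, 15, 15, 5, 5, 3, 3, 1]; 9 cycles in total.
77 − 9 = 68 transpositions; sign(π) = (−1)^68 = +1.
Check: (58/77) = +1 by Zolotarev.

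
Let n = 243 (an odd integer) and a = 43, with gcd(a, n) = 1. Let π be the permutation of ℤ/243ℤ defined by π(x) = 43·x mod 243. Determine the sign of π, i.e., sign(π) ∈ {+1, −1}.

Trace 82: π^k(82) = [82, 124, 229, 127, 115, 85, 10] for k=0..6.
The orbit structure of x ↦ 43x mod 243: 11 orbits of sizes [81, 81, 27, 27, 9, 9, 3, 3, 1, 1, 1].
11 cycles on 243: each ℓ→(−1)^(ℓ−1), product (−1)^232 = +1.
The Jacobi symbol (43|243) = +1 (Zolotarev) agrees.

+1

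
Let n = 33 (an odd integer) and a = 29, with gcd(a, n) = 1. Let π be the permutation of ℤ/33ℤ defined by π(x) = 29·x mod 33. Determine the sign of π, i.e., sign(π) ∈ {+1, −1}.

+1

Start at x=2: 2 → 25 → 32 → 4 → 17 → 31 → 8 → … (one orbit).
Decompose π into cycles: lengths [10, 10, 10, 2, 1] (5 cycles, including the fixed point 0).
n − c = 33 − 5 = 28; sign = (−1)^28 = +1.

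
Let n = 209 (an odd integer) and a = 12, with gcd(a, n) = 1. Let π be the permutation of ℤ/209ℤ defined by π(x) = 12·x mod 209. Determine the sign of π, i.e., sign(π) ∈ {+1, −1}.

Orbit of 144 under x↦12x: [144, 56, 45, 122, 1, 12]… (length divides ord_209(12)).
The orbit structure of x ↦ 12x mod 209: 44 orbits of sizes [6, 6, 6, 6, 6, 6, 6, 6, 6, 6, 6, 6, 6, 6, 6, 6, 6, 6, 6, 6, 6, 6, 6, 6, 6, 6, 6, 6, 6, 6, 6, 6, 6, 1, 1, 1, 1, 1, 1, 1, 1, 1, 1, 1].
n − c = 209 − 44 = 165; sign = (−1)^165 = -1.

-1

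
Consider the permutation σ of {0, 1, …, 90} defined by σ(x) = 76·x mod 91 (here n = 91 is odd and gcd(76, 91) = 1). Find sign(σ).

Orbit of 22 under x↦76x: [22, 34, 36, 6, 1, 76, 43]… (length divides ord_91(76)).
Cycle type of π: 12×7 + 2×3 + 1; total 11 cycles.
Σ(ℓ_i−1) = 91−11 = 80; sign = (−1)^80 = +1.

+1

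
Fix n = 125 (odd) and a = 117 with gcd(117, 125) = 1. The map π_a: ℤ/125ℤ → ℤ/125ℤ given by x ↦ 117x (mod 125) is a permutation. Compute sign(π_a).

-1

Orbit of 123 under x↦117x: [123, 16, 122, 24, 58, 36, 87]… (length divides ord_125(117)).
π_117 has 4 disjoint cycles with lengths [100, 20, 4, 1] on {0,…,124}.
Σ(ℓ_i−1) = 125−4 = 121; sign = (−1)^121 = -1.
Via Zolotarev, sign(π_{117}) = (117|125) = -1.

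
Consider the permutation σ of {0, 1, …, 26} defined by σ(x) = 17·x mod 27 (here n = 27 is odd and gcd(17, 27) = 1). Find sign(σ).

Start at x=26: 26 → 10 → 8 → 1 → 17 → 19 → 26 (one orbit).
8 cycles of lengths [6, 6, 6, 2, 2, 2, 2, 1].
sign(π) = (−1)^{n − #cycles} = (−1)^{27−8} = (−1)^19 = -1.
Zolotarev: (17|27) = -1, matching the cycle-count sign.

-1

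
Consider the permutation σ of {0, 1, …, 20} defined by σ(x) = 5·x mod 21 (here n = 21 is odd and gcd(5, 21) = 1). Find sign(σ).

+1

Trace 4: π^k(4) = [4, 20, 16, 17, 1, 5] for k=0..5.
Decompose π into cycles: lengths [6, 6, 6, 2, 1] (5 cycles, including the fixed point 0).
sign(π) = (−1)^{n − #cycles} = (−1)^{21−5} = (−1)^16 = +1.
(5|21)_J = +1 (Zolotarev's lemma cross-check).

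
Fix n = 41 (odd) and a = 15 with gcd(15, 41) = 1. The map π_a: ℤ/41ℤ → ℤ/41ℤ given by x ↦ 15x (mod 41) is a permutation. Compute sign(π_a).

-1

Start at x=30: 30 → 40 → 26 → 21 → 28 → 10 → 27 → … (one orbit).
The orbit structure of x ↦ 15x mod 41: 2 orbits of sizes [40, 1].
n − c = 41 − 2 = 39; sign = (−1)^39 = -1.
Via Zolotarev, sign(π_{15}) = (15|41) = -1.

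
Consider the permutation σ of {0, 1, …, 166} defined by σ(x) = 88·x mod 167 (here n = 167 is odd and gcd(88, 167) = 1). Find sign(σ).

+1

Trace 128: π^k(128) = [128, 75, 87, 141, 50, 58, 94] for k=0..6.
π_88 has 3 disjoint cycles with lengths [83, 83, 1] on {0,…,166}.
sign(π) = (−1)^{n − #cycles} = (−1)^{167−3} = (−1)^164 = +1.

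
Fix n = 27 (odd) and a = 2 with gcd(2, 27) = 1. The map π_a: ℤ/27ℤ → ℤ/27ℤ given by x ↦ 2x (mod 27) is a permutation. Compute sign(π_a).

-1

Trace 13: π^k(13) = [13, 26, 25, 23, 19, 11, 22] for k=0..6.
Cycle type of π: 18 + 6 + 2 + 1; total 4 cycles.
With 4 cycles on 27 points, sign = (−1)^{27−4} = -1.
Check: (2/27) = -1 by Zolotarev.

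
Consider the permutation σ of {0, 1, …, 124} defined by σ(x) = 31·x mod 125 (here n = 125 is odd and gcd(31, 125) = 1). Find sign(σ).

+1

Start at x=86: 86 → 41 → 21 → 26 → 56 → 111 → 66 → … (one orbit).
The orbit structure of x ↦ 31x mod 125: 13 orbits of sizes [25, 25, 25, 25, 5, 5, 5, 5, 1, 1, 1, 1, 1].
13 cycles on 125: each ℓ→(−1)^(ℓ−1), product (−1)^112 = +1.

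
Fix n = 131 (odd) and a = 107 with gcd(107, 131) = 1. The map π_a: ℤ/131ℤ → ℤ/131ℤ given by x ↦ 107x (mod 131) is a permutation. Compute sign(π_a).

Trace 45: π^k(45) = [45, 99, 113, 39, 112, 63, 60] for k=0..6.
Cycle type of π: 13×10 + 1; total 11 cycles.
131 − 11 = 120 transpositions; sign(π) = (−1)^120 = +1.

+1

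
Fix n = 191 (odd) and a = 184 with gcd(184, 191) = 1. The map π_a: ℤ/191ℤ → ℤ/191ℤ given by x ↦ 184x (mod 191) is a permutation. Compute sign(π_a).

Start at x=1: 1 → 184 → 49 → 39 → 109 → 1 (one orbit).
π_184 has 39 disjoint cycles with lengths [5, 5, 5, 5, 5, 5, 5, 5, 5, 5, 5, 5, 5, 5, 5, 5, 5, 5, 5, 5, 5, 5, 5, 5, 5, 5, 5, 5, 5, 5, 5, 5, 5, 5, 5, 5, 5, 5, 1] on {0,…,190}.
191 − 39 = 152 transpositions; sign(π) = (−1)^152 = +1.
(184|191)_J = +1 (Zolotarev's lemma cross-check).

+1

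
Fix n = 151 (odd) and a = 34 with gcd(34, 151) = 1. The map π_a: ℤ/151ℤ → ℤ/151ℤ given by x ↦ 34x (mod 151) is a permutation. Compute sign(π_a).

Orbit of 44 under x↦34x: [44, 137, 128, 124, 139, 45, 20]… (length divides ord_151(34)).
The orbit structure of x ↦ 34x mod 151: 3 orbits of sizes [75, 75, 1].
With 3 cycles on 151 points, sign = (−1)^{151−3} = +1.
Zolotarev: (34|151) = +1, matching the cycle-count sign.

+1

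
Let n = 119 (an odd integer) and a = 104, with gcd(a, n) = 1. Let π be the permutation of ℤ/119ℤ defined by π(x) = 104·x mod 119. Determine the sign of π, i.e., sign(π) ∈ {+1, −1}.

Orbit of 83 under x↦104x: [83, 64, 111, 1, 104, 106, 76]… (length divides ord_119(104)).
Decompose π into cycles: lengths [8, 8, 8, 8, 8, 8, 8, 8, 8, 8, 8, 8, 8, 8, 2, 2, 2, 1] (18 cycles, including the fixed point 0).
n − c = 119 − 18 = 101; sign = (−1)^101 = -1.

-1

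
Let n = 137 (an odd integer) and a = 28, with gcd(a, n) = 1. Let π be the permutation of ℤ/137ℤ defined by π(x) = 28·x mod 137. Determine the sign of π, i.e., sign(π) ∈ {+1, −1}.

Trace 103: π^k(103) = [103, 7, 59, 8, 87, 107, 119] for k=0..6.
π_28 has 3 disjoint cycles with lengths [68, 68, 1] on {0,…,136}.
n − c = 137 − 3 = 134; sign = (−1)^134 = +1.

+1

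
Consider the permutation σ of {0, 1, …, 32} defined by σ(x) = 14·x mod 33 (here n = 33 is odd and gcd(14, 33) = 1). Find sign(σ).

-1

Orbit of 14 under x↦14x: [14, 31, 5, 4, 23, 25, 20]… (length divides ord_33(14)).
Decompose π into cycles: lengths [10, 10, 5, 5, 2, 1] (6 cycles, including the fixed point 0).
6 cycles on 33: each ℓ→(−1)^(ℓ−1), product (−1)^27 = -1.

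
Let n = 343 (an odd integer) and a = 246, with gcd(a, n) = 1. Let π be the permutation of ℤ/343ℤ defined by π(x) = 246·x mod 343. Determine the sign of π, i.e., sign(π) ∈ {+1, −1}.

+1

Trace 99: π^k(99) = [99, 1, 246, 148, 50, 295, 197] for k=0..6.
91 cycles of lengths [7, 7, 7, 7, 7, 7, 7, 7, 7, 7, 7, 7, 7, 7, 7, 7, 7, 7, 7, 7, 7, 7, 7, 7, 7, 7, 7, 7, 7, 7, 7, 7, 7, 7, 7, 7, 7, 7, 7, 7, 7, 7, 1, 1, 1, 1, 1, 1, 1, 1, 1, 1, 1, 1, 1, 1, 1, 1, 1, 1, 1, 1, 1, 1, 1, 1, 1, 1, 1, 1, 1, 1, 1, 1, 1, 1, 1, 1, 1, 1, 1, 1, 1, 1, 1, 1, 1, 1, 1, 1, 1].
343 − 91 = 252 transpositions; sign(π) = (−1)^252 = +1.
Check: (246/343) = +1 by Zolotarev.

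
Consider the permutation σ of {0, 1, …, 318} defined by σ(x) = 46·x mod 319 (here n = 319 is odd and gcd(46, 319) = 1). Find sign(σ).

Orbit of 262 under x↦46x: [262, 249, 289, 215, 1, 46, 202]… (length divides ord_319(46)).
Cycle type of π: 20×14 + 10 + 4×7 + 1; total 23 cycles.
n − c = 319 − 23 = 296; sign = (−1)^296 = +1.
The Jacobi symbol (46|319) = +1 (Zolotarev) agrees.

+1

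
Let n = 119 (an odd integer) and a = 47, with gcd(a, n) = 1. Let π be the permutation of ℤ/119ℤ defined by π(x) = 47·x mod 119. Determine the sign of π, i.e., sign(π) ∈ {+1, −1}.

-1

Trace 86: π^k(86) = [86, 115, 50, 89, 18, 13, 16] for k=0..6.
Cycle type of π: 12×8 + 6 + 4×4 + 1; total 14 cycles.
14 cycles on 119: each ℓ→(−1)^(ℓ−1), product (−1)^105 = -1.
(47|119)_J = -1 (Zolotarev's lemma cross-check).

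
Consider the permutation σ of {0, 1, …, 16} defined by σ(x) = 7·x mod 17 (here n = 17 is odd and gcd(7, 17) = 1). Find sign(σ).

-1

Trace 7: π^k(7) = [7, 15, 3, 4, 11, 9, 12] for k=0..6.
Cycle type of π: 16 + 1; total 2 cycles.
Σ(ℓ_i−1) = 17−2 = 15; sign = (−1)^15 = -1.
(7|17)_J = -1 (Zolotarev's lemma cross-check).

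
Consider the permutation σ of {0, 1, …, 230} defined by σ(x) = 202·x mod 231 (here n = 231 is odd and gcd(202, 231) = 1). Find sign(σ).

-1

Orbit of 169 under x↦202x: [169, 181, 64, 223, 1, 202, 148]… (length divides ord_231(202)).
π_202 has 36 disjoint cycles with lengths [10, 10, 10, 10, 10, 10, 10, 10, 10, 10, 10, 10, 10, 10, 10, 10, 10, 10, 5, 5, 5, 5, 5, 5, 2, 2, 2, 2, 2, 2, 2, 2, 2, 1, 1, 1] on {0,…,230}.
Σ(ℓ_i−1) = 231−36 = 195; sign = (−1)^195 = -1.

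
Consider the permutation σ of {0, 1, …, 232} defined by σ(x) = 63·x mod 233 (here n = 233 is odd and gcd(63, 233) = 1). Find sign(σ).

Start at x=184: 184 → 175 → 74 → 2 → 126 → 16 → 76 → … (one orbit).
Decompose π into cycles: lengths [29, 29, 29, 29, 29, 29, 29, 29, 1] (9 cycles, including the fixed point 0).
With 9 cycles on 233 points, sign = (−1)^{233−9} = +1.

+1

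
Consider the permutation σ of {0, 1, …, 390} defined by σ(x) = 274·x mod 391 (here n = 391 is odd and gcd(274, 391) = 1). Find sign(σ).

Orbit of 16 under x↦274x: [16, 83, 64, 332, 256, 155, 242]… (length divides ord_391(274)).
Decompose π into cycles: lengths [88, 88, 88, 88, 22, 8, 8, 1] (8 cycles, including the fixed point 0).
8 cycles on 391: each ℓ→(−1)^(ℓ−1), product (−1)^383 = -1.
The Jacobi symbol (274|391) = -1 (Zolotarev) agrees.

-1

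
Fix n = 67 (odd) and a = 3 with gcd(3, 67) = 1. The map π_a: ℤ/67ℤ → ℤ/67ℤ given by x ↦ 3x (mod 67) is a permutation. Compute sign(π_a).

Orbit of 45 under x↦3x: [45, 1, 3, 9, 27, 14, 42]… (length divides ord_67(3)).
The orbit structure of x ↦ 3x mod 67: 4 orbits of sizes [22, 22, 22, 1].
n − c = 67 − 4 = 63; sign = (−1)^63 = -1.
Zolotarev: (3|67) = -1, matching the cycle-count sign.

-1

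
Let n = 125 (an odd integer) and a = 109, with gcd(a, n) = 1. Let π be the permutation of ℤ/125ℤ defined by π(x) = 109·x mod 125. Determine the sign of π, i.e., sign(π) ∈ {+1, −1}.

Orbit of 96 under x↦109x: [96, 89, 76, 34, 81, 79, 111]… (length divides ord_125(109)).
The orbit structure of x ↦ 109x mod 125: 7 orbits of sizes [50, 50, 10, 10, 2, 2, 1].
125 − 7 = 118 transpositions; sign(π) = (−1)^118 = +1.
The Jacobi symbol (109|125) = +1 (Zolotarev) agrees.

+1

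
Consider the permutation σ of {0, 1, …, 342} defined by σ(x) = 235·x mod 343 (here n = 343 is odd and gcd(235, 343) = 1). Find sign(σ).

+1

Orbit of 158 under x↦235x: [158, 86, 316, 172, 289, 1, 235]… (length divides ord_343(235)).
Cycle type of π: 147×2 + 21×2 + 3×2 + 1; total 7 cycles.
7 cycles on 343: each ℓ→(−1)^(ℓ−1), product (−1)^336 = +1.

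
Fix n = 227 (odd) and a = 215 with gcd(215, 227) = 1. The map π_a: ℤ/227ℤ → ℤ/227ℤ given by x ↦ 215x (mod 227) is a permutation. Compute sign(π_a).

-1

Orbit of 52 under x↦215x: [52, 57, 224, 36, 22, 190, 217]… (length divides ord_227(215)).
π_215 has 2 disjoint cycles with lengths [226, 1] on {0,…,226}.
n − c = 227 − 2 = 225; sign = (−1)^225 = -1.
Via Zolotarev, sign(π_{215}) = (215|227) = -1.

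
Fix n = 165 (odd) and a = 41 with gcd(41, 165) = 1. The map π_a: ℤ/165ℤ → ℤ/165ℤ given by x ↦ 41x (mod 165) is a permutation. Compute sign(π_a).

+1

Orbit of 41 under x↦41x: [41, 31, 116, 136, 131, 91, 101]… (length divides ord_165(41)).
The orbit structure of x ↦ 41x mod 165: 25 orbits of sizes [10, 10, 10, 10, 10, 10, 10, 10, 10, 10, 10, 10, 10, 10, 10, 2, 2, 2, 2, 2, 1, 1, 1, 1, 1].
sign(π) = (−1)^{n − #cycles} = (−1)^{165−25} = (−1)^140 = +1.
Via Zolotarev, sign(π_{41}) = (41|165) = +1.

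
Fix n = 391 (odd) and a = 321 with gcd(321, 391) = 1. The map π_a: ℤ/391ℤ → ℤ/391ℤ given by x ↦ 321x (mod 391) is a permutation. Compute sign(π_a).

Orbit of 254 under x↦321x: [254, 206, 47, 229, 1, 321, 208]… (length divides ord_391(321)).
π_321 has 58 disjoint cycles with lengths [8, 8, 8, 8, 8, 8, 8, 8, 8, 8, 8, 8, 8, 8, 8, 8, 8, 8, 8, 8, 8, 8, 8, 8, 8, 8, 8, 8, 8, 8, 8, 8, 8, 8, 8, 8, 8, 8, 8, 8, 8, 8, 8, 8, 8, 8, 2, 2, 2, 2, 2, 2, 2, 2, 2, 2, 2, 1] on {0,…,390}.
58 cycles on 391: each ℓ→(−1)^(ℓ−1), product (−1)^333 = -1.

-1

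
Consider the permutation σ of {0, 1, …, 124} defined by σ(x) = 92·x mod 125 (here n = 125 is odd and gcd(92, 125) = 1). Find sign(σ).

Orbit of 38 under x↦92x: [38, 121, 7, 19, 123, 66, 72]… (length divides ord_125(92)).
The orbit structure of x ↦ 92x mod 125: 4 orbits of sizes [100, 20, 4, 1].
With 4 cycles on 125 points, sign = (−1)^{125−4} = -1.
Check: (92/125) = -1 by Zolotarev.

-1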